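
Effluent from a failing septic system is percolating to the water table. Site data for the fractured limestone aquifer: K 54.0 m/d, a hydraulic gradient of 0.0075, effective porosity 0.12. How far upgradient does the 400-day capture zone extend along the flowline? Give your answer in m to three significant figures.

Specific discharge q = 54.0 × 0.0075 = 0.4050 m/d
Average linear velocity = 0.4050 / 0.12 = 3.375 m/d
L = v × T = 3.375 × 400 = 1350 m

1350 m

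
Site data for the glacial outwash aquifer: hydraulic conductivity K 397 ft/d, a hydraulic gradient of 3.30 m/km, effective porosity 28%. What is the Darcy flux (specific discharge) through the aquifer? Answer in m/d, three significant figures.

0.399 m/d

K = 397 ft/d × 0.3048 = 121.0 m/d
q = Ki = 121.0 × 0.0033 = 0.3993 m/d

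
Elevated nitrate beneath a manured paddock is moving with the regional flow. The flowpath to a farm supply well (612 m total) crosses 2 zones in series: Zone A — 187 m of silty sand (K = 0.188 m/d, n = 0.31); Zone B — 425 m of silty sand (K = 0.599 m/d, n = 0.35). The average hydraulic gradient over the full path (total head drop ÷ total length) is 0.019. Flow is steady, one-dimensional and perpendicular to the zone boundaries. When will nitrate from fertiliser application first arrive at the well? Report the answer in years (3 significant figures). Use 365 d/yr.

Steady 1-D flow in series ⇒ the Darcy flux q is identical in every zone and the zone head losses add (resistances L/K in series).
Σ(L/K) = 187/0.188 + 425/0.599 = 994.7 + 709.5 = 1704 d
K_eq = L_total / Σ(L/K) = 612 / 1704 = 0.3591 m/d
q = K_eq · i = 0.3591 × 0.019 = 0.006823 m/d (same in every zone)
Zone A: v = q/n = 0.006823/0.31 = 0.02201 m/d → t_A = 187/0.02201 = 8496 d
Zone B: v = q/n = 0.006823/0.35 = 0.01949 m/d → t_B = 425/0.01949 = 21800 d
Total t = 8496 + 21800 = 30300 d
   = 30300 / 365 = 83.0 yr

83.0 years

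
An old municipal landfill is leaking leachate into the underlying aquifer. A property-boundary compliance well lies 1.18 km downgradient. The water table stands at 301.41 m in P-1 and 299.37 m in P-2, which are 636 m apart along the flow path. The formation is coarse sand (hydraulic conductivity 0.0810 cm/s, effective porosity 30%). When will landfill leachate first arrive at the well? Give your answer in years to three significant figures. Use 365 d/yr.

Hydraulic gradient i = (301.41 − 299.37) / 636 = 2.04 / 636 = 0.003208
K = 0.0810 cm/s × 864 = 69.98 m/d
Specific discharge q = 69.98 × 0.003208 = 0.2245 m/d
v = Ki/n = 69.98·0.003208/0.30 = 0.7483 m/d
L = 1.18 km = 1180 m
t = L / v = 1180 / 0.7483 = 1577 d
   = 1577 / 365 = 4.32 yr

4.32 years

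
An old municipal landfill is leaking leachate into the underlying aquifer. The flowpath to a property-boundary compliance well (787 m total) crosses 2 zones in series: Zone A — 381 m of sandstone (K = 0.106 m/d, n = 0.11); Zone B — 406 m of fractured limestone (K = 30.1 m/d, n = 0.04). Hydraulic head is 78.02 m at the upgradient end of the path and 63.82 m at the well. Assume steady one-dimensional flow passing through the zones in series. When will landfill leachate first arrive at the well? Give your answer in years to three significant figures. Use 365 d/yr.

40.5 years

Total head drop ΔH = 78.02 − 63.82 = 14.20 m
Steady 1-D flow in series ⇒ the Darcy flux q is identical in every zone and the zone head losses add (resistances L/K in series).
Σ(L/K) = 381/0.106 + 406/30.1 = 3594 + 13.49 = 3608 d
q = ΔH / Σ(L/K) = 14.20 / 3608 = 0.003936 m/d (same in every zone)
Zone A: v = q/n = 0.003936/0.11 = 0.03578 m/d → t_A = 381/0.03578 = 10650 d
Zone B: v = q/n = 0.003936/0.04 = 0.09840 m/d → t_B = 406/0.09840 = 4126 d
Total t = 10650 + 4126 = 14770 d
   = 14770 / 365 = 40.5 yr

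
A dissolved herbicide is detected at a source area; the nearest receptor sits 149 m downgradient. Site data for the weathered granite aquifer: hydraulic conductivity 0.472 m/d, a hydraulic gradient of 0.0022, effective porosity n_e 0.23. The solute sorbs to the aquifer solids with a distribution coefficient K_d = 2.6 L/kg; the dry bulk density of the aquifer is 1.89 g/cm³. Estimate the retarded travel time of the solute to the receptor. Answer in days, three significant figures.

q = Ki = 0.472 × 0.0022 = 0.001038 m/d
Seepage velocity v = q / n = 0.001038 / 0.23 = 0.004515 m/d
Retardation R = 1 + ρ_b·K_d/n = 1 + 1.89×2.6/0.23 = 22.37
Contaminant velocity v_c = v/R = 0.004515/22.37 = 2.019e-4 m/d
t = L/v_c = 149/2.019e-4 = 738100 d

738000 days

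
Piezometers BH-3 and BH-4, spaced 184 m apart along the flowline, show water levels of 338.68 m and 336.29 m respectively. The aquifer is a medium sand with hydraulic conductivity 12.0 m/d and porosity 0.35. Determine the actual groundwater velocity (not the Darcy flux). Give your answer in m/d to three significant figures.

Hydraulic gradient i = (338.68 − 336.29) / 184 = 2.39 / 184 = 0.01299
q = Ki = 12.0 × 0.01299 = 0.1559 m/d
Average linear velocity = 0.1559 / 0.35 = 0.4453 m/d

0.445 m/d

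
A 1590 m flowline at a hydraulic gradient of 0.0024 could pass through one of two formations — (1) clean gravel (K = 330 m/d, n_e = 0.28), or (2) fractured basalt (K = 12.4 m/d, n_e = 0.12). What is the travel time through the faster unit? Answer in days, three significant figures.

562 days

Unit 1 (clean gravel): v = 330×0.0024/0.28 = 2.829 m/d, t = 1590/2.829 = 562.1 d
Unit 2 (fractured basalt): v = 12.4×0.0024/0.12 = 0.2480 m/d, t = 1590/0.2480 = 6411 d
Faster unit: t = 562 d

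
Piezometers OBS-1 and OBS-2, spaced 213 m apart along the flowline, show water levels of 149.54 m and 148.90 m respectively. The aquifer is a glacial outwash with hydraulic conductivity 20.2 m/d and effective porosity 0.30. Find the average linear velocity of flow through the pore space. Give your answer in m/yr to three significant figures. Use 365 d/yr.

Hydraulic gradient i = (149.54 − 148.90) / 213 = 0.64 / 213 = 0.003005
Specific discharge q = 20.2 × 0.003005 = 0.06069 m/d
v = Ki/n = 20.2·0.003005/0.30 = 0.2023 m/d
   = 0.2023 × 365 = 73.8 m/yr

73.8 m/yr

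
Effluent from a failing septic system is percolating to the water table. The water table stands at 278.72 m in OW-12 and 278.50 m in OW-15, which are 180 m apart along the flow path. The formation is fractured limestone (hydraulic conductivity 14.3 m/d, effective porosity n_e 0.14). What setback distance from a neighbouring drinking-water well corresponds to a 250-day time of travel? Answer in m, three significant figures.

31.2 m

Hydraulic gradient i = (278.72 − 278.50) / 180 = 0.22 / 180 = 0.001222
Specific discharge q = 14.3 × 0.001222 = 0.01748 m/d
v = Ki/n = 14.3·0.001222/0.14 = 0.1248 m/d
L = v × T = 0.1248 × 250 = 31.21 m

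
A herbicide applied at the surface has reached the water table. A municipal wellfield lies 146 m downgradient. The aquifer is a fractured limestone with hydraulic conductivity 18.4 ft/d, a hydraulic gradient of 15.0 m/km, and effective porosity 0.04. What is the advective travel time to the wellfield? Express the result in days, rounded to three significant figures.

69.4 days

K = 18.4 ft/d × 0.3048 = 5.608 m/d
Darcy flux q = K·i = 5.608 × 0.015 = 0.08412 m/d
Seepage velocity v = q / n = 0.08412 / 0.04 = 2.103 m/d
t = L / v = 146 / 2.103 = 69.42 d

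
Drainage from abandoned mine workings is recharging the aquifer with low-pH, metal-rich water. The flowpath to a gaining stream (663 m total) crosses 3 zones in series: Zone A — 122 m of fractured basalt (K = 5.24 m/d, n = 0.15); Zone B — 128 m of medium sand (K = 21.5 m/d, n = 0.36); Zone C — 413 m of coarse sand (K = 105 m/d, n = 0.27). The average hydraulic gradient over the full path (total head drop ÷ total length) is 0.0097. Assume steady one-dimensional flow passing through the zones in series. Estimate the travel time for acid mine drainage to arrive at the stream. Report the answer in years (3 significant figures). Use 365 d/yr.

For zones in series the flux q is common to all zones; the equivalent conductivity is the harmonic (thickness-weighted) mean, K_eq = L_total / Σ(L_j/K_j).
Σ(L/K) = 122/5.24 + 128/21.5 + 413/105 = 23.28 + 5.953 + 3.933 = 33.17 d
K_eq = L_total / Σ(L/K) = 663 / 33.17 = 19.99 m/d
q = K_eq · i = 19.99 × 0.0097 = 0.1939 m/d (same in every zone)
Zone A: v = q/n = 0.1939/0.15 = 1.293 m/d → t_A = 122/1.293 = 94.38 d
Zone B: v = q/n = 0.1939/0.36 = 0.5386 m/d → t_B = 128/0.5386 = 237.7 d
Zone C: v = q/n = 0.1939/0.27 = 0.7181 m/d → t_C = 413/0.7181 = 575.1 d
Total t = 94.38 + 237.7 + 575.1 = 907.2 d
   = 907.2 / 365 = 2.49 yr

2.49 years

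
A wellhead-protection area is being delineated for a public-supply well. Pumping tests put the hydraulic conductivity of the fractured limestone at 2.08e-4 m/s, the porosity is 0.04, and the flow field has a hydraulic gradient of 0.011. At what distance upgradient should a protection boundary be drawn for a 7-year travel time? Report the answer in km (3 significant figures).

12.6 km

K = 2.08e-4 m/s × 86400 s/d = 17.97 m/d
q = Ki = 17.97 × 0.011 = 0.1977 m/d
v = Ki/n = 17.97·0.011/0.04 = 4.942 m/d
T = 7 yr × 365 = 2555 d
L = v × T = 4.942 × 2555 = 12630 m
   = 12.6 km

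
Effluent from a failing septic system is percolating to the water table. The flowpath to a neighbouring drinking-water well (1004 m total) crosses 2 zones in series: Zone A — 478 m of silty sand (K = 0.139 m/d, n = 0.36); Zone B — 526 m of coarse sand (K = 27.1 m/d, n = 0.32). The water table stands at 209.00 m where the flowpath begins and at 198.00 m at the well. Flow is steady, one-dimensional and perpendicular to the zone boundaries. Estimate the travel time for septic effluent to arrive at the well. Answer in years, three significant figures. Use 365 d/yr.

Total head drop ΔH = 209.00 − 198.00 = 11.00 m
Steady 1-D flow in series ⇒ the Darcy flux q is identical in every zone and the zone head losses add (resistances L/K in series).
Σ(L/K) = 478/0.139 + 526/27.1 = 3439 + 19.41 = 3458 d
q = ΔH / Σ(L/K) = 11.00 / 3458 = 0.003181 m/d (same in every zone)
Zone A: v = q/n = 0.003181/0.36 = 0.008836 m/d → t_A = 478/0.008836 = 54100 d
Zone B: v = q/n = 0.003181/0.32 = 0.009940 m/d → t_B = 526/0.009940 = 52920 d
Total t = 54100 + 52920 = 107000 d
   = 107000 / 365 = 293 yr

293 years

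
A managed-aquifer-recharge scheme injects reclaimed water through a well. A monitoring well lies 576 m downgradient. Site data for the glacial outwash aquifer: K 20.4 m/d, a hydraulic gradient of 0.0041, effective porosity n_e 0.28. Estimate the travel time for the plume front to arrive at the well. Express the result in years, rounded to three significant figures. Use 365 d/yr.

5.28 years

q = Ki = 20.4 × 0.0041 = 0.08364 m/d
Seepage velocity v = q / n = 0.08364 / 0.28 = 0.2987 m/d
t = L / v = 576 / 0.2987 = 1928 d
   = 1928 / 365 = 5.28 yr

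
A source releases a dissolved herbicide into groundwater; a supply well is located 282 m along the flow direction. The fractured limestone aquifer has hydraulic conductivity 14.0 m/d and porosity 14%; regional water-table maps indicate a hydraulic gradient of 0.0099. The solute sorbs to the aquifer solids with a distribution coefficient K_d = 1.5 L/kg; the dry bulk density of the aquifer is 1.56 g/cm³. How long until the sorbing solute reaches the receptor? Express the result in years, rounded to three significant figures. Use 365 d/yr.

Darcy flux q = K·i = 14.0 × 0.0099 = 0.1386 m/d
Seepage velocity v = q / n = 0.1386 / 0.14 = 0.9900 m/d
Retardation R = 1 + ρ_b·K_d/n = 1 + 1.56×1.5/0.14 = 17.71
Contaminant velocity v_c = v/R = 0.9900/17.71 = 0.05589 m/d
t = L/v_c = 282/0.05589 = 5046 d
   = 5046/365 = 13.8 yr

13.8 years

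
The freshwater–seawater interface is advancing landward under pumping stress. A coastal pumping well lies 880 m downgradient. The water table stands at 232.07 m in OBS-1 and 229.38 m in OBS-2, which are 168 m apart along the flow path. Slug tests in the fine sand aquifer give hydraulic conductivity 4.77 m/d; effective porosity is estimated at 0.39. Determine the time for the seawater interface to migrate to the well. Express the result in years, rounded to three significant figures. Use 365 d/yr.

12.3 years

Hydraulic gradient i = (232.07 − 229.38) / 168 = 2.69 / 168 = 0.01601
q = Ki = 4.77 × 0.01601 = 0.07638 m/d
Seepage velocity v = q / n = 0.07638 / 0.39 = 0.1958 m/d
t = L / v = 880 / 0.1958 = 4494 d
   = 4494 / 365 = 12.3 yr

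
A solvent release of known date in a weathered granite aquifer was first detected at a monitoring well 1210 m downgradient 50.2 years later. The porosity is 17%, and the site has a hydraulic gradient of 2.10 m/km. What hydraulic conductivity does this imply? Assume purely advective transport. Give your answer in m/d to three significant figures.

t = 50.2 years = 18320 d
v = L / t = 1210 / 18320 = 0.06604 m/d
K = v · n / i = 0.06604 × 0.17 / 0.0021 = 5.35 m/d

5.35 m/d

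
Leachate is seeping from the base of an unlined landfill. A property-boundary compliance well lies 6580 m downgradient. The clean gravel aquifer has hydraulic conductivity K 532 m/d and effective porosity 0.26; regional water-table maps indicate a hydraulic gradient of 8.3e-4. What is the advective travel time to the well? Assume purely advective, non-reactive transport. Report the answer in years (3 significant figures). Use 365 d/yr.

Specific discharge q = 532 × 8.3e-4 = 0.4416 m/d
Seepage velocity v = q / n = 0.4416 / 0.26 = 1.698 m/d
t = L / v = 6580 / 1.698 = 3874 d
   = 3874 / 365 = 10.6 yr

10.6 years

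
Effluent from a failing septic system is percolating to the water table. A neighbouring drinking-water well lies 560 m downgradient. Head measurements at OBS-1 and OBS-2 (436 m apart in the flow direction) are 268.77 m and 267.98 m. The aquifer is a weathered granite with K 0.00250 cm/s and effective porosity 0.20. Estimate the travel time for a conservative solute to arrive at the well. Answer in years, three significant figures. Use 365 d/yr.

Hydraulic gradient i = (268.77 − 267.98) / 436 = 0.79 / 436 = 0.001812
K = 0.00250 cm/s × 864 = 2.160 m/d
q = Ki = 2.160 × 0.001812 = 0.003914 m/d
v_s = q/n_e = 0.003914/0.20 = 0.01957 m/d
t = L / v = 560 / 0.01957 = 28620 d
   = 28620 / 365 = 78.4 yr

78.4 years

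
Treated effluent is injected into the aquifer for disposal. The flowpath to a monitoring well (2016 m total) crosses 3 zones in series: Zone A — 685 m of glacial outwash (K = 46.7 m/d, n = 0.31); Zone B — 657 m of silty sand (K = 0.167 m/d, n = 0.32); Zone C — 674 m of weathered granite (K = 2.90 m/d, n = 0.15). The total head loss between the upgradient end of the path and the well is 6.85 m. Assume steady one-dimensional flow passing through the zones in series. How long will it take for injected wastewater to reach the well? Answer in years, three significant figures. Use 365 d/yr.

876 years

Continuity: the same q passes through each zone, so ΔH = q·Σ(L_j/K_j) — the zones act as resistances in series.
Σ(L/K) = 685/46.7 + 657/0.167 + 674/2.90 = 14.67 + 3934 + 232.4 = 4181 d
q = ΔH / Σ(L/K) = 6.85 / 4181 = 0.001638 m/d (same in every zone)
Zone A: v = q/n = 0.001638/0.31 = 0.005285 m/d → t_A = 685/0.005285 = 129600 d
Zone B: v = q/n = 0.001638/0.32 = 0.005120 m/d → t_B = 657/0.005120 = 128300 d
Zone C: v = q/n = 0.001638/0.15 = 0.01092 m/d → t_C = 674/0.01092 = 61710 d
Total t = 129600 + 128300 + 61710 = 319700 d
   = 319700 / 365 = 876 yr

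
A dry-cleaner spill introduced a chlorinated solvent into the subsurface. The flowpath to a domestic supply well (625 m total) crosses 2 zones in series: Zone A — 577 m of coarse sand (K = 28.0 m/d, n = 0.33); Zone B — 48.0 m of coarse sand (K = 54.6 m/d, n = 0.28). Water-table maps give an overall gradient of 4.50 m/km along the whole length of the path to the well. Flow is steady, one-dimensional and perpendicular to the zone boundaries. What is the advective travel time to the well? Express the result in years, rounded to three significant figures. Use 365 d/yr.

4.27 years

Steady 1-D flow in series ⇒ the Darcy flux q is identical in every zone and the zone head losses add (resistances L/K in series).
Σ(L/K) = 577/28.0 + 48.0/54.6 = 20.61 + 0.8791 = 21.49 d
K_eq = L_total / Σ(L/K) = 625 / 21.49 = 29.09 m/d
q = K_eq · i = 29.09 × 0.0045 = 0.1309 m/d (same in every zone)
Zone A: v = q/n = 0.1309/0.33 = 0.3967 m/d → t_A = 577/0.3967 = 1455 d
Zone B: v = q/n = 0.1309/0.28 = 0.4675 m/d → t_B = 48.0/0.4675 = 102.7 d
Total t = 1455 + 102.7 = 1557 d
   = 1557 / 365 = 4.27 yr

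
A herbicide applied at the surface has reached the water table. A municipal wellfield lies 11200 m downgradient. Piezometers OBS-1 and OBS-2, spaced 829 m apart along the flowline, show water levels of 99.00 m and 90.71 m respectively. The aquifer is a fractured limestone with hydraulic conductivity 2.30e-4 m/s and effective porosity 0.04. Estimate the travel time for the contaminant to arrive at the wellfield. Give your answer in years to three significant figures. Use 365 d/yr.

6.18 years

Hydraulic gradient i = (99.00 − 90.71) / 829 = 8.29 / 829 = 0.01000
K = 2.30e-4 m/s × 86400 s/d = 19.87 m/d
q = Ki = 19.87 × 0.01000 = 0.1987 m/d
v = Ki/n = 19.87·0.01000/0.04 = 4.968 m/d
t = L / v = 11200 / 4.968 = 2254 d
   = 2254 / 365 = 6.18 yr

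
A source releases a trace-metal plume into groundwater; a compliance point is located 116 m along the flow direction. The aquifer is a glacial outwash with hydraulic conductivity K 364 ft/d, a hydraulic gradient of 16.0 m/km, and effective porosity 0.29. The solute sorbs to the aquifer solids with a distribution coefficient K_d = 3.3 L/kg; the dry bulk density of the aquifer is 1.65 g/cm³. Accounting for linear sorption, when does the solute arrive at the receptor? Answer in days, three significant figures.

375 days

K = 364 ft/d × 0.3048 = 110.9 m/d
Darcy flux q = K·i = 110.9 × 0.016 = 1.775 m/d
v_s = q/n_e = 1.775/0.29 = 6.121 m/d
Retardation R = 1 + ρ_b·K_d/n = 1 + 1.65×3.3/0.29 = 19.78
Contaminant velocity v_c = v/R = 6.121/19.78 = 0.3095 m/d
t = L/v_c = 116/0.3095 = 374.8 d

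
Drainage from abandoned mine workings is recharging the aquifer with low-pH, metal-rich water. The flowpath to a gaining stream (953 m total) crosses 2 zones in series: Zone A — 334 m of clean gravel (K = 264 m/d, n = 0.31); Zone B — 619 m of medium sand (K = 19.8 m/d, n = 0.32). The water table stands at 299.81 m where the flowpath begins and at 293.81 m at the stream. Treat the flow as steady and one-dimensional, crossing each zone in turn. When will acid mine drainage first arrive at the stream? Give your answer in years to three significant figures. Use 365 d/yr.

4.48 years

Total head drop ΔH = 299.81 − 293.81 = 6.00 m
Continuity: the same q passes through each zone, so ΔH = q·Σ(L_j/K_j) — the zones act as resistances in series.
Σ(L/K) = 334/264 + 619/19.8 = 1.265 + 31.26 = 32.53 d
q = ΔH / Σ(L/K) = 6.00 / 32.53 = 0.1845 m/d (same in every zone)
Zone A: v = q/n = 0.1845/0.31 = 0.5950 m/d → t_A = 334/0.5950 = 561.3 d
Zone B: v = q/n = 0.1845/0.32 = 0.5764 m/d → t_B = 619/0.5764 = 1074 d
Total t = 561.3 + 1074 = 1635 d
   = 1635 / 365 = 4.48 yr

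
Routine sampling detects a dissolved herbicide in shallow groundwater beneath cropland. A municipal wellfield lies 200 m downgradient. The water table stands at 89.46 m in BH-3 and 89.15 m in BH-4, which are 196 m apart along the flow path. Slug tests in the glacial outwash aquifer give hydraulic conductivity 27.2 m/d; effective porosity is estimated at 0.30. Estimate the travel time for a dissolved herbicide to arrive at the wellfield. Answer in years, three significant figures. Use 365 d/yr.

Hydraulic gradient i = (89.46 − 89.15) / 196 = 0.31 / 196 = 0.001582
Specific discharge q = 27.2 × 0.001582 = 0.04302 m/d
Average linear velocity = 0.04302 / 0.30 = 0.1434 m/d
t = L / v = 200 / 0.1434 = 1395 d
   = 1395 / 365 = 3.82 yr

3.82 years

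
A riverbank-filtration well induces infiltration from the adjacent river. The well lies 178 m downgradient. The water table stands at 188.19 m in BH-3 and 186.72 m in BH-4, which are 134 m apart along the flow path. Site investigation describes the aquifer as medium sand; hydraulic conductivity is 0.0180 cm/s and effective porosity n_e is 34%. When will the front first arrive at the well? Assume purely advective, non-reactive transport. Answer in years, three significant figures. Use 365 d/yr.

Hydraulic gradient i = (188.19 − 186.72) / 134 = 1.47 / 134 = 0.01097
K = 0.0180 cm/s × 864 = 15.55 m/d
q = Ki = 15.55 × 0.01097 = 0.1706 m/d
Average linear velocity = 0.1706 / 0.34 = 0.5018 m/d
t = L / v = 178 / 0.5018 = 354.7 d
   = 354.7 / 365 = 0.972 yr

0.972 years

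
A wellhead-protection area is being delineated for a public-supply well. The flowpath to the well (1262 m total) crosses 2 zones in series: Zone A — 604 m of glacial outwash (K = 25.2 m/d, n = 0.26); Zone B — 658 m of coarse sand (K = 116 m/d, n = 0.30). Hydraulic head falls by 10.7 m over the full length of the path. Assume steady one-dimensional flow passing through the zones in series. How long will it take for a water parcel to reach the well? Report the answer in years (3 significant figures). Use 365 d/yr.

Continuity: the same q passes through each zone, so ΔH = q·Σ(L_j/K_j) — the zones act as resistances in series.
Σ(L/K) = 604/25.2 + 658/116 = 23.97 + 5.672 = 29.64 d
q = ΔH / Σ(L/K) = 10.7 / 29.64 = 0.3610 m/d (same in every zone)
Zone A: v = q/n = 0.3610/0.26 = 1.388 m/d → t_A = 604/1.388 = 435.0 d
Zone B: v = q/n = 0.3610/0.30 = 1.203 m/d → t_B = 658/1.203 = 546.8 d
Total t = 435.0 + 546.8 = 981.9 d
   = 981.9 / 365 = 2.69 yr

2.69 years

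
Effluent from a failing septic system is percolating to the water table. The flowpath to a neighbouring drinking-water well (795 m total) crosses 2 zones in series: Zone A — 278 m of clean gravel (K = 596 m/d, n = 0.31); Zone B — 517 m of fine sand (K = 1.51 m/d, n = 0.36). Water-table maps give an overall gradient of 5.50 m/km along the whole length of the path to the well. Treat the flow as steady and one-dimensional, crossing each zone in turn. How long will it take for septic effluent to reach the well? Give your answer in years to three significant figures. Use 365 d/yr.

Steady 1-D flow in series ⇒ the Darcy flux q is identical in every zone and the zone head losses add (resistances L/K in series).
Σ(L/K) = 278/596 + 517/1.51 = 0.4664 + 342.4 = 342.9 d
K_eq = L_total / Σ(L/K) = 795 / 342.9 = 2.319 m/d
q = K_eq · i = 2.319 × 0.0055 = 0.01275 m/d (same in every zone)
Zone A: v = q/n = 0.01275/0.31 = 0.04114 m/d → t_A = 278/0.04114 = 6757 d
Zone B: v = q/n = 0.01275/0.36 = 0.03543 m/d → t_B = 517/0.03543 = 14590 d
Total t = 6757 + 14590 = 21350 d
   = 21350 / 365 = 58.5 yr

58.5 years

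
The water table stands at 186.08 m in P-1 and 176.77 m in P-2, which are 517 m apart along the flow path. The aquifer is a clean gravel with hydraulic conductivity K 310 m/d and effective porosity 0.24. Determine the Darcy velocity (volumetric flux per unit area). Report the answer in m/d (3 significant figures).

Hydraulic gradient i = (186.08 − 176.77) / 517 = 9.31 / 517 = 0.01801
Darcy flux q = K·i = 310 × 0.01801 = 5.582 m/d

5.58 m/d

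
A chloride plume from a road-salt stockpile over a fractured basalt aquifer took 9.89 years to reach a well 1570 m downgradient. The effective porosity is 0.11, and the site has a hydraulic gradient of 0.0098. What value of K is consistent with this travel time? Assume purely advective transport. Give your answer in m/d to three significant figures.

t = 9.89 years = 3610 d
v = L / t = 1570 / 3610 = 0.4349 m/d
K = v · n / i = 0.4349 × 0.11 / 0.0098 = 4.88 m/d

4.88 m/d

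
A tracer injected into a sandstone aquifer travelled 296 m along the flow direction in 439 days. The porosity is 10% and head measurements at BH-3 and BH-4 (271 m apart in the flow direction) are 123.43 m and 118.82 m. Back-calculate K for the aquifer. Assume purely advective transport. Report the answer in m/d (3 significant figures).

3.96 m/d

Hydraulic gradient i = (123.43 − 118.82) / 271 = 4.61 / 271 = 0.01701
v = L / t = 296 / 439 = 0.6743 m/d
K = v · n / i = 0.6743 × 0.10 / 0.01701 = 3.96 m/d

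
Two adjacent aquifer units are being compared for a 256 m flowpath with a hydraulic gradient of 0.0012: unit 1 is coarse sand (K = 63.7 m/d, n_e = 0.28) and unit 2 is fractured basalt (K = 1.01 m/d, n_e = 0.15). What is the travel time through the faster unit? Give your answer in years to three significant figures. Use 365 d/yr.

Unit 1 (coarse sand): v = 63.7×0.0012/0.28 = 0.2730 m/d, t = 256/0.2730 = 937.7 d
Unit 2 (fractured basalt): v = 1.01×0.0012/0.15 = 0.008080 m/d, t = 256/0.008080 = 31680 d
Faster: 937.7 d / 365 = 2.57 yr

2.57 years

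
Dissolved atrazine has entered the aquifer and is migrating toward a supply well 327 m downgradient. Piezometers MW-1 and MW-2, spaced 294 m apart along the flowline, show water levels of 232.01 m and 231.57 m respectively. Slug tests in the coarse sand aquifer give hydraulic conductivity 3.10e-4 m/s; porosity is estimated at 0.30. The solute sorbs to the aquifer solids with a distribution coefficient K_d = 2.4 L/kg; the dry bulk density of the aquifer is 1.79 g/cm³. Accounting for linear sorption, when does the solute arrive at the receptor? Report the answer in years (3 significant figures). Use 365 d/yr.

Hydraulic gradient i = (232.01 − 231.57) / 294 = 0.44 / 294 = 0.001497
K = 3.10e-4 m/s × 86400 s/d = 26.78 m/d
Darcy flux q = K·i = 26.78 × 0.001497 = 0.04008 m/d
v = Ki/n = 26.78·0.001497/0.30 = 0.1336 m/d
Retardation R = 1 + ρ_b·K_d/n = 1 + 1.79×2.4/0.30 = 15.32
Contaminant velocity v_c = v/R = 0.1336/15.32 = 0.008722 m/d
t = L/v_c = 327/0.008722 = 37490 d
   = 37490/365 = 103 yr

103 years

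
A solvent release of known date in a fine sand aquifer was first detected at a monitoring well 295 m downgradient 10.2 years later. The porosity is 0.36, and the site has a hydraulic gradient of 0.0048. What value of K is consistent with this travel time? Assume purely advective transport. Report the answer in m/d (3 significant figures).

t = 10.2 years = 3723 d
v = L / t = 295 / 3723 = 0.07924 m/d
K = v · n / i = 0.07924 × 0.36 / 0.0048 = 5.94 m/d

5.94 m/d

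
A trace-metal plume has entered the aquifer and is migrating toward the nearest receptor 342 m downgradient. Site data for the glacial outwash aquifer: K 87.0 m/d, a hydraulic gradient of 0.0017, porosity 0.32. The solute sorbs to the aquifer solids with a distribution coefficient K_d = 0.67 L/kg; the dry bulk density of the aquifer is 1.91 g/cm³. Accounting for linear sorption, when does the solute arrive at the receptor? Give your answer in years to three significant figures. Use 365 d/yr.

10.1 years

Darcy flux q = K·i = 87.0 × 0.0017 = 0.1479 m/d
v = Ki/n = 87.0·0.0017/0.32 = 0.4622 m/d
Retardation R = 1 + ρ_b·K_d/n = 1 + 1.91×0.67/0.32 = 4.999
Contaminant velocity v_c = v/R = 0.4622/4.999 = 0.09245 m/d
t = L/v_c = 342/0.09245 = 3699 d
   = 3699/365 = 10.1 yr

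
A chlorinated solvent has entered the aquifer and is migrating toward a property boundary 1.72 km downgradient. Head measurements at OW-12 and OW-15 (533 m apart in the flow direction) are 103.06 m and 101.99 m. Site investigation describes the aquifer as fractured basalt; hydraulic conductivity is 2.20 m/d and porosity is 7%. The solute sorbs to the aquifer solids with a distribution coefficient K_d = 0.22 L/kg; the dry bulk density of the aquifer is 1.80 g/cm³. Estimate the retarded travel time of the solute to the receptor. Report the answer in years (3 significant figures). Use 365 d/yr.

497 years

Hydraulic gradient i = (103.06 − 101.99) / 533 = 1.07 / 533 = 0.002008
Darcy flux q = K·i = 2.20 × 0.002008 = 0.004417 m/d
v = Ki/n = 2.20·0.002008/0.07 = 0.06309 m/d
Retardation R = 1 + ρ_b·K_d/n = 1 + 1.80×0.22/0.07 = 6.657
Contaminant velocity v_c = v/R = 0.06309/6.657 = 0.009477 m/d
L = 1.72 km = 1720 m
t = L/v_c = 1720/0.009477 = 181500 d
   = 181500/365 = 497 yr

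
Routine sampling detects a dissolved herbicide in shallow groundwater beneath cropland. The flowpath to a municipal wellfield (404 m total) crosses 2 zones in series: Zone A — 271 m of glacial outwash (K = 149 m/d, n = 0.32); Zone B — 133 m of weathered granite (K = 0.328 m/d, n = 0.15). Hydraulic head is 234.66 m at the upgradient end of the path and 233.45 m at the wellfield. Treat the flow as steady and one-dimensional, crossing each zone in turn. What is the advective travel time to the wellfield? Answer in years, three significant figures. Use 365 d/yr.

Total head drop ΔH = 234.66 − 233.45 = 1.21 m
Continuity: the same q passes through each zone, so ΔH = q·Σ(L_j/K_j) — the zones act as resistances in series.
Σ(L/K) = 271/149 + 133/0.328 = 1.819 + 405.5 = 407.3 d
q = ΔH / Σ(L/K) = 1.21 / 407.3 = 0.002971 m/d (same in every zone)
Zone A: v = q/n = 0.002971/0.32 = 0.009284 m/d → t_A = 271/0.009284 = 29190 d
Zone B: v = q/n = 0.002971/0.15 = 0.01980 m/d → t_B = 133/0.01980 = 6716 d
Total t = 29190 + 6716 = 35910 d
   = 35910 / 365 = 98.4 yr

98.4 years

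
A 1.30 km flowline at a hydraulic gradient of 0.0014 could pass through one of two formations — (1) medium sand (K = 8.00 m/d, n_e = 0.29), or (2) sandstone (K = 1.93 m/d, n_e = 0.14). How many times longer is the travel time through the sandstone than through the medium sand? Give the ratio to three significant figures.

Unit 1 (medium sand): v = 8.00×0.0014/0.29 = 0.03862 m/d, t = 1300/0.03862 = 33660 d
Unit 2 (sandstone): v = 1.93×0.0014/0.14 = 0.01930 m/d, t = 1300/0.01930 = 67360 d
t(sandstone) / t(medium sand) = 67360/33660 = 2.00

2.00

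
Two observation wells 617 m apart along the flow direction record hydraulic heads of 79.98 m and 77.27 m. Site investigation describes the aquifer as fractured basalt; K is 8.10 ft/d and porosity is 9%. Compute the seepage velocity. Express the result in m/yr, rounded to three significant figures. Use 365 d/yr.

44.0 m/yr

Hydraulic gradient i = (79.98 − 77.27) / 617 = 2.71 / 617 = 0.004392
K = 8.10 ft/d × 0.3048 = 2.469 m/d
Specific discharge q = 2.469 × 0.004392 = 0.01084 m/d
Seepage velocity v = q / n = 0.01084 / 0.09 = 0.1205 m/d
   = 0.1205 × 365 = 44.0 m/yr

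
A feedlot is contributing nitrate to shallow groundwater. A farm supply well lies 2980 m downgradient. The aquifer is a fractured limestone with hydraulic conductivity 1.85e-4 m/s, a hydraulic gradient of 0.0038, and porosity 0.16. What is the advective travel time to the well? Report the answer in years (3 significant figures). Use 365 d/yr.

K = 1.85e-4 m/s × 86400 s/d = 15.98 m/d
Specific discharge q = 15.98 × 0.0038 = 0.06074 m/d
Seepage velocity v = q / n = 0.06074 / 0.16 = 0.3796 m/d
t = L / v = 2980 / 0.3796 = 7850 d
   = 7850 / 365 = 21.5 yr

21.5 years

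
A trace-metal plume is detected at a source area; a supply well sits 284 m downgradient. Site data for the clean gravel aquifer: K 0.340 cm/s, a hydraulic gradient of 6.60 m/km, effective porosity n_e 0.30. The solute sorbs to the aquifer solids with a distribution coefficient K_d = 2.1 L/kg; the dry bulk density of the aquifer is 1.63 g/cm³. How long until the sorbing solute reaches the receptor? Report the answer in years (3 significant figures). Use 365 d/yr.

1.49 years

K = 0.340 cm/s × 864 = 293.8 m/d
Darcy flux q = K·i = 293.8 × 0.0066 = 1.939 m/d
v = Ki/n = 293.8·0.0066/0.30 = 6.463 m/d
Retardation R = 1 + ρ_b·K_d/n = 1 + 1.63×2.1/0.30 = 12.41
Contaminant velocity v_c = v/R = 6.463/12.41 = 0.5208 m/d
t = L/v_c = 284/0.5208 = 545.3 d
   = 545.3/365 = 1.49 yr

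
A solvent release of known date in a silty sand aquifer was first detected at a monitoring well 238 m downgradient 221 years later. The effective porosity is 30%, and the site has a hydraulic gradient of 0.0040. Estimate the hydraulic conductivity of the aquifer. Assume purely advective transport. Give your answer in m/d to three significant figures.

0.221 m/d

t = 221 years = 80670 d
v = L / t = 238 / 80670 = 0.002950 m/d
K = v · n / i = 0.002950 × 0.30 / 0.0040 = 0.221 m/d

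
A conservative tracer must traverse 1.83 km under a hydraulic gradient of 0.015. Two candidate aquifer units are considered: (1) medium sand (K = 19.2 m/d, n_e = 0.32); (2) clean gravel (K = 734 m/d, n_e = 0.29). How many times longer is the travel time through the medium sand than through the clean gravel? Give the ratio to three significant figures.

42.2

Unit 1 (medium sand): v = 19.2×0.015/0.32 = 0.9000 m/d, t = 1830/0.9000 = 2033 d
Unit 2 (clean gravel): v = 734×0.015/0.29 = 37.97 m/d, t = 1830/37.97 = 48.20 d
t(medium sand) / t(clean gravel) = 2033/48.20 = 42.2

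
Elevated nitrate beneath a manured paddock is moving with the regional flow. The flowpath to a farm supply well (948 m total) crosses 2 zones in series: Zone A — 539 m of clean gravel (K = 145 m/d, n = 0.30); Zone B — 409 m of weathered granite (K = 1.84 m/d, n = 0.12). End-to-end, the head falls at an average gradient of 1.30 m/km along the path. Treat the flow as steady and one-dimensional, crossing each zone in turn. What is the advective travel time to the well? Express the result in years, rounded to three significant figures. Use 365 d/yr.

Continuity: the same q passes through each zone, so ΔH = q·Σ(L_j/K_j) — the zones act as resistances in series.
Σ(L/K) = 539/145 + 409/1.84 = 3.717 + 222.3 = 226.0 d
K_eq = L_total / Σ(L/K) = 948 / 226.0 = 4.195 m/d
q = K_eq · i = 4.195 × 0.0013 = 0.005453 m/d (same in every zone)
Zone A: v = q/n = 0.005453/0.30 = 0.01818 m/d → t_A = 539/0.01818 = 29650 d
Zone B: v = q/n = 0.005453/0.12 = 0.04544 m/d → t_B = 409/0.04544 = 9000 d
Total t = 29650 + 9000 = 38650 d
   = 38650 / 365 = 106 yr

106 years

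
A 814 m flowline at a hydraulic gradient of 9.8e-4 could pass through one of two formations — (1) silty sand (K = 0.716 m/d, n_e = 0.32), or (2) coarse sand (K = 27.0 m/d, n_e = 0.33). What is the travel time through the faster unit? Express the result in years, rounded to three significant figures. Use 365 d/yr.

Unit 1 (silty sand): v = 0.716×9.8e-4/0.32 = 0.002193 m/d, t = 814/0.002193 = 371200 d
Unit 2 (coarse sand): v = 27.0×9.8e-4/0.33 = 0.08018 m/d, t = 814/0.08018 = 10150 d
Faster: 10150 d / 365 = 27.8 yr

27.8 years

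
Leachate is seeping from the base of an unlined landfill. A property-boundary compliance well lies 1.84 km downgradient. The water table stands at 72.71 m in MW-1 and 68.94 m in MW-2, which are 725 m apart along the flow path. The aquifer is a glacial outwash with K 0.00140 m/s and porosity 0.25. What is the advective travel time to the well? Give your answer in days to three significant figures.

731 days

Hydraulic gradient i = (72.71 − 68.94) / 725 = 3.77 / 725 = 0.005200
K = 0.00140 m/s × 86400 s/d = 121.0 m/d
q = Ki = 121.0 × 0.005200 = 0.6290 m/d
v = Ki/n = 121.0·0.005200/0.25 = 2.516 m/d
L = 1.84 km = 1840 m
t = L / v = 1840 / 2.516 = 731.3 d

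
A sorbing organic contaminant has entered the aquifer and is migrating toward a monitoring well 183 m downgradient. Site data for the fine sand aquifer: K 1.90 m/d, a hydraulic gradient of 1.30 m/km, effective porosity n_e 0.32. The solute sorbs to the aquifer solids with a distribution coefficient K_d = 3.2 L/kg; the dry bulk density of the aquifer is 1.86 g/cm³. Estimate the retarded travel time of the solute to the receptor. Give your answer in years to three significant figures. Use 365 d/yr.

Darcy flux q = K·i = 1.90 × 0.0013 = 0.002470 m/d
Average linear velocity = 0.002470 / 0.32 = 0.007719 m/d
Retardation R = 1 + ρ_b·K_d/n = 1 + 1.86×3.2/0.32 = 19.60
Contaminant velocity v_c = v/R = 0.007719/19.60 = 3.938e-4 m/d
t = L/v_c = 183/3.938e-4 = 464700 d
   = 464700/365 = 1270 yr

1270 years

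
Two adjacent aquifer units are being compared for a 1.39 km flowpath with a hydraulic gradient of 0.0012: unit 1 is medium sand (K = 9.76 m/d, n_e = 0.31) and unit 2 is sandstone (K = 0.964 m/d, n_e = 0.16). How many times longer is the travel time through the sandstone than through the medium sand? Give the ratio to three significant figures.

5.23

Unit 1 (medium sand): v = 9.76×0.0012/0.31 = 0.03778 m/d, t = 1390/0.03778 = 36790 d
Unit 2 (sandstone): v = 0.964×0.0012/0.16 = 0.007230 m/d, t = 1390/0.007230 = 192300 d
t(sandstone) / t(medium sand) = 192300/36790 = 5.23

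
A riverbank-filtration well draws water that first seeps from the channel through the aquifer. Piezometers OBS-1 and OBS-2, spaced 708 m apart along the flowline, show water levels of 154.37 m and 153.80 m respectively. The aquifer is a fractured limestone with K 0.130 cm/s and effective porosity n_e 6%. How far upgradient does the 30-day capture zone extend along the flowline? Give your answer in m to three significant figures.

45.2 m

Hydraulic gradient i = (154.37 − 153.80) / 708 = 0.57 / 708 = 8.051e-4
K = 0.130 cm/s × 864 = 112.3 m/d
q = Ki = 112.3 × 8.051e-4 = 0.09043 m/d
v_s = q/n_e = 0.09043/0.06 = 1.507 m/d
L = v × T = 1.507 × 30 = 45.21 m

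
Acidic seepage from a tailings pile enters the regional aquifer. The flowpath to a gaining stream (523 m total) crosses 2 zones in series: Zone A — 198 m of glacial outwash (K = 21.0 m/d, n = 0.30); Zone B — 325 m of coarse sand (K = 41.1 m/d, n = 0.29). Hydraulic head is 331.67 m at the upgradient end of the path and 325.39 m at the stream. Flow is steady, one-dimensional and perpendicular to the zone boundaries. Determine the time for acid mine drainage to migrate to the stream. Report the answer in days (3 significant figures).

424 days

Total head drop ΔH = 331.67 − 325.39 = 6.28 m
Steady 1-D flow in series ⇒ the Darcy flux q is identical in every zone and the zone head losses add (resistances L/K in series).
Σ(L/K) = 198/21.0 + 325/41.1 = 9.429 + 7.908 = 17.34 d
q = ΔH / Σ(L/K) = 6.28 / 17.34 = 0.3622 m/d (same in every zone)
Zone A: v = q/n = 0.3622/0.30 = 1.207 m/d → t_A = 198/1.207 = 164.0 d
Zone B: v = q/n = 0.3622/0.29 = 1.249 m/d → t_B = 325/1.249 = 260.2 d
Total t = 164.0 + 260.2 = 424.2 d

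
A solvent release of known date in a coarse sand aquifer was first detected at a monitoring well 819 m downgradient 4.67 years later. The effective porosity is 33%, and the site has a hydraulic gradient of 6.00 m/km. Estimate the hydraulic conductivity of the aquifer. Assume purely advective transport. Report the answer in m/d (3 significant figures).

26.4 m/d

t = 4.67 years = 1705 d
v = L / t = 819 / 1705 = 0.4805 m/d
K = v · n / i = 0.4805 × 0.33 / 0.0060 = 26.4 m/d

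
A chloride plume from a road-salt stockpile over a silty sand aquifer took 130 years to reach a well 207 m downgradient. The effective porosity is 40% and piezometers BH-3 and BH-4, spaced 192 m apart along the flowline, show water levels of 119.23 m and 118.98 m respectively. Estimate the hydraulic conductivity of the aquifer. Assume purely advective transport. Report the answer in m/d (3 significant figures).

Hydraulic gradient i = (119.23 − 118.98) / 192 = 0.25 / 192 = 0.001302
t = 130 years = 47450 d
v = L / t = 207 / 47450 = 0.004362 m/d
K = v · n / i = 0.004362 × 0.40 / 0.001302 = 1.34 m/d

1.34 m/d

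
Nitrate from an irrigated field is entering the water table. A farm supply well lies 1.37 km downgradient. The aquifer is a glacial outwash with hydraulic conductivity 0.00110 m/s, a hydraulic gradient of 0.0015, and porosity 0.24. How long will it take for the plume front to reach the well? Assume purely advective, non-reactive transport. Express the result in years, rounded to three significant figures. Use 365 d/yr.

6.32 years

K = 0.00110 m/s × 86400 s/d = 95.04 m/d
Darcy flux q = K·i = 95.04 × 0.0015 = 0.1426 m/d
Average linear velocity = 0.1426 / 0.24 = 0.5940 m/d
L = 1.37 km = 1370 m
t = L / v = 1370 / 0.5940 = 2306 d
   = 2306 / 365 = 6.32 yr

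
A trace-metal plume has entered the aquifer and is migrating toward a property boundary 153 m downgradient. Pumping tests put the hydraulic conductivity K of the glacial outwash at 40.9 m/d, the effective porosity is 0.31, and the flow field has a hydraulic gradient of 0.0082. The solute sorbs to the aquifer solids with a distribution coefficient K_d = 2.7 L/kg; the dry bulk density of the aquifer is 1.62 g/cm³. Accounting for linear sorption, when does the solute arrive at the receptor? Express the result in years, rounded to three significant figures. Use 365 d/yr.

5.85 years

Darcy flux q = K·i = 40.9 × 0.0082 = 0.3354 m/d
v_s = q/n_e = 0.3354/0.31 = 1.082 m/d
Retardation R = 1 + ρ_b·K_d/n = 1 + 1.62×2.7/0.31 = 15.11
Contaminant velocity v_c = v/R = 1.082/15.11 = 0.07160 m/d
t = L/v_c = 153/0.07160 = 2137 d
   = 2137/365 = 5.85 yr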